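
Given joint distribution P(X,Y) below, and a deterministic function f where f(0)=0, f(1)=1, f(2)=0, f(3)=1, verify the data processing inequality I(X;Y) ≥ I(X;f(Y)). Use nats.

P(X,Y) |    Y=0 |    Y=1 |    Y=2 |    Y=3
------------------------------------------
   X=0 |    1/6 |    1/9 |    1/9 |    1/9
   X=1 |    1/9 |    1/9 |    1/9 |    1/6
I(X;Y) = 0.0112, I(X;f(Y)) = 0.0062, inequality holds: 0.0112 ≥ 0.0062

Data Processing Inequality: For any Markov chain X → Y → Z, we have I(X;Y) ≥ I(X;Z).

Here Z = f(Y) is a deterministic function of Y, forming X → Y → Z.

Original I(X;Y) = 0.0112 nats

After applying f:
P(X,Z) where Z=f(Y):
- P(X,Z=0) = P(X,Y=0) + P(X,Y=2)
- P(X,Z=1) = P(X,Y=1) + P(X,Y=3)

I(X;Z) = I(X;f(Y)) = 0.0062 nats

Verification: 0.0112 ≥ 0.0062 ✓

Information cannot be created by processing; the function f can only lose information about X.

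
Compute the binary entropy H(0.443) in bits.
0.9906 bits

The binary entropy function is:
H(p) = -p log(p) - (1-p) log(1-p)

H(0.443) = -0.443 × log_2(0.443) - 0.557 × log_2(0.557)
H(0.443) = 0.9906 bits

Note: Binary entropy is maximized at p=0.5 (H=1 bit) and minimized at p=0 or p=1 (H=0).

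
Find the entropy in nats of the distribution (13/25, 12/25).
0.6923 nats

Shannon entropy is H(X) = -Σ p(x) log p(x).

For P = (13/25, 12/25):
H = -13/25 × log_e(13/25) -12/25 × log_e(12/25)
H = 0.6923 nats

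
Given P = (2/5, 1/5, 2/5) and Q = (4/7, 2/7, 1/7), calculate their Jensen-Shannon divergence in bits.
0.0622 bits

Jensen-Shannon divergence is:
JSD(P||Q) = 0.5 × D_KL(P||M) + 0.5 × D_KL(Q||M)
where M = 0.5 × (P + Q) is the mixture distribution.

M = 0.5 × (2/5, 1/5, 2/5) + 0.5 × (4/7, 2/7, 1/7) = (17/35, 0.242857, 0.271429)

D_KL(P||M) = 0.0557 bits
D_KL(Q||M) = 0.0687 bits

JSD(P||Q) = 0.5 × 0.0557 + 0.5 × 0.0687 = 0.0622 bits

Unlike KL divergence, JSD is symmetric and bounded: 0 ≤ JSD ≤ log(2).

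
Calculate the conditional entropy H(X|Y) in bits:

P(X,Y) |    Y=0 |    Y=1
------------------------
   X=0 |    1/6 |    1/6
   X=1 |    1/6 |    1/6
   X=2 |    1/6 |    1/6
1.5850 bits

Using the chain rule: H(X|Y) = H(X,Y) - H(Y)

First, compute H(X,Y) = 2.5850 bits

Marginal P(Y) = (1/2, 1/2)
H(Y) = 1.0000 bits

H(X|Y) = H(X,Y) - H(Y) = 2.5850 - 1.0000 = 1.5850 bits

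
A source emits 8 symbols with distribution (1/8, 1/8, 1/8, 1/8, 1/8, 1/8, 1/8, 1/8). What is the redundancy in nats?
0.0000 nats

Redundancy measures how far a source is from maximum entropy:
R = H_max - H(X)

Maximum entropy for 8 symbols: H_max = log_e(8) = 2.0794 nats
Actual entropy: H(X) = 2.0794 nats
Redundancy: R = 2.0794 - 2.0794 = 0.0000 nats

This redundancy represents potential for compression: the source could be compressed by 0.0000 nats per symbol.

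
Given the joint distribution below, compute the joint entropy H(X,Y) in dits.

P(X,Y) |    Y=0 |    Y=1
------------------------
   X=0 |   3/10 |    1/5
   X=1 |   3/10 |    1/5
0.5933 dits

Joint entropy is H(X,Y) = -Σ_{x,y} p(x,y) log p(x,y).

Summing over all non-zero entries:
H(X,Y) = -[3/10·log_10(3/10) + 1/5·log_10(1/5) + 3/10·log_10(3/10) + 1/5·log_10(1/5)]
H(X,Y) = 0.5933 dits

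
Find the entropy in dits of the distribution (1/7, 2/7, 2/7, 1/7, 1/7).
0.6731 dits

Shannon entropy is H(X) = -Σ p(x) log p(x).

For P = (1/7, 2/7, 2/7, 1/7, 1/7):
H = -1/7 × log_10(1/7) -2/7 × log_10(2/7) -2/7 × log_10(2/7) -1/7 × log_10(1/7) -1/7 × log_10(1/7)
H = 0.6731 dits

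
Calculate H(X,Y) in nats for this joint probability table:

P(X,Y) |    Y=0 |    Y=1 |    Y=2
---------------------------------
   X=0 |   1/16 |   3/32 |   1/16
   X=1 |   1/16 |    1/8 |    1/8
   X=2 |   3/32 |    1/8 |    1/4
2.0901 nats

Joint entropy is H(X,Y) = -Σ_{x,y} p(x,y) log p(x,y).

Summing over all non-zero entries:
H(X,Y) = -[1/16·log_e(1/16) + 3/32·log_e(3/32) + 1/16·log_e(1/16) + 1/16·log_e(1/16) + 1/8·log_e(1/8) + 1/8·log_e(1/8) + 3/32·log_e(3/32) + 1/8·log_e(1/8) + 1/4·log_e(1/4)]
H(X,Y) = 2.0901 nats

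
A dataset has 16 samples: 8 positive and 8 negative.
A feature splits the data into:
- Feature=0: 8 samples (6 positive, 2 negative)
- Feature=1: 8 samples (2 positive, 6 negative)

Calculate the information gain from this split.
0.1887 bits

Information Gain = H(Y) - H(Y|Feature)

Before split:
P(positive) = 8/16 = 0.5000
H(Y) = 1.0000 bits

After split:
Feature=0: H = 0.8113 bits (weight = 8/16)
Feature=1: H = 0.8113 bits (weight = 8/16)
H(Y|Feature) = (8/16)×0.8113 + (8/16)×0.8113 = 0.8113 bits

Information Gain = 1.0000 - 0.8113 = 0.1887 bits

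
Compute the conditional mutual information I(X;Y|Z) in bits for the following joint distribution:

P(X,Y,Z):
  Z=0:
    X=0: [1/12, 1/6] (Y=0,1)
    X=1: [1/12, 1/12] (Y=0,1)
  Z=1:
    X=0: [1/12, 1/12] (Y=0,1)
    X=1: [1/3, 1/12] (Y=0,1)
0.0443 bits

Conditional mutual information: I(X;Y|Z) = H(X|Z) + H(Y|Z) - H(X,Y|Z)

H(Z) = 0.9799
H(X,Z) = 1.8879 → H(X|Z) = 0.9080
H(Y,Z) = 1.8879 → H(Y|Z) = 0.9080
H(X,Y,Z) = 2.7516 → H(X,Y|Z) = 1.7718

I(X;Y|Z) = 0.9080 + 0.9080 - 1.7718 = 0.0443 bits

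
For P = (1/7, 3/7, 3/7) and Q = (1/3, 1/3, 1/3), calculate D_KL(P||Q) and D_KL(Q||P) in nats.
D_KL(P||Q) = 0.0944, D_KL(Q||P) = 0.1149

KL divergence is not symmetric: D_KL(P||Q) ≠ D_KL(Q||P) in general.

D_KL(P||Q) = 0.0944 nats
D_KL(Q||P) = 0.1149 nats

No, they are not equal!

This asymmetry is why KL divergence is not a true distance metric.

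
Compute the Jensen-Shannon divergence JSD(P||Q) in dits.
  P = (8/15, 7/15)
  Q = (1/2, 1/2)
0.0002 dits

Jensen-Shannon divergence is:
JSD(P||Q) = 0.5 × D_KL(P||M) + 0.5 × D_KL(Q||M)
where M = 0.5 × (P + Q) is the mixture distribution.

M = 0.5 × (8/15, 7/15) + 0.5 × (1/2, 1/2) = (0.516667, 0.483333)

D_KL(P||M) = 0.0002 dits
D_KL(Q||M) = 0.0002 dits

JSD(P||Q) = 0.5 × 0.0002 + 0.5 × 0.0002 = 0.0002 dits

Unlike KL divergence, JSD is symmetric and bounded: 0 ≤ JSD ≤ log(2).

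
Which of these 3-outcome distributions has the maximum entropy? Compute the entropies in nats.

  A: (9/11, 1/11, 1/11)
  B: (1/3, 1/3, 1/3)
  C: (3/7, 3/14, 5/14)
B

For a discrete distribution over n outcomes, entropy is maximized by the uniform distribution.

Computing entropies:
H(A) = 0.6002 nats
H(B) = 1.0986 nats
H(C) = 1.0609 nats

The uniform distribution (where all probabilities equal 1/3) achieves the maximum entropy of log_e(3) = 1.0986 nats.

Distribution B has the highest entropy.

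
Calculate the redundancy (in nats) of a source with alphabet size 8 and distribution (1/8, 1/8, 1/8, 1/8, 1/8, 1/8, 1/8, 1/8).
0.0000 nats

Redundancy measures how far a source is from maximum entropy:
R = H_max - H(X)

Maximum entropy for 8 symbols: H_max = log_e(8) = 2.0794 nats
Actual entropy: H(X) = 2.0794 nats
Redundancy: R = 2.0794 - 2.0794 = 0.0000 nats

This redundancy represents potential for compression: the source could be compressed by 0.0000 nats per symbol.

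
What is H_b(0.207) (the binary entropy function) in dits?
0.2215 dits

The binary entropy function is:
H(p) = -p log(p) - (1-p) log(1-p)

H(0.207) = -0.207 × log_10(0.207) - 0.793 × log_10(0.793)
H(0.207) = 0.2215 dits

Note: Binary entropy is maximized at p=0.5 (H=1 bit) and minimized at p=0 or p=1 (H=0).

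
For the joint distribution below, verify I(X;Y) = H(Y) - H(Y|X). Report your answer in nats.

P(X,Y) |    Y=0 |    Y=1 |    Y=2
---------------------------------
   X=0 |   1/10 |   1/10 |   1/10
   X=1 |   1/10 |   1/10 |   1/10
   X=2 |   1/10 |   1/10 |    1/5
I(X;Y) = 0.0138 nats

Mutual information has multiple equivalent forms:
- I(X;Y) = H(X) - H(X|Y)
- I(X;Y) = H(Y) - H(Y|X)
- I(X;Y) = H(X) + H(Y) - H(X,Y)

Computing all quantities:
H(X) = 1.0889, H(Y) = 1.0889, H(X,Y) = 2.1640
H(X|Y) = 1.0751, H(Y|X) = 1.0751

Verification:
H(X) - H(X|Y) = 1.0889 - 1.0751 = 0.0138
H(Y) - H(Y|X) = 1.0889 - 1.0751 = 0.0138
H(X) + H(Y) - H(X,Y) = 1.0889 + 1.0889 - 2.1640 = 0.0138

All forms give I(X;Y) = 0.0138 nats. ✓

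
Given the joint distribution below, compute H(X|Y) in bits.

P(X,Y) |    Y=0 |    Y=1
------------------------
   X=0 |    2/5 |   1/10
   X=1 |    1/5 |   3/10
0.8755 bits

Using the chain rule: H(X|Y) = H(X,Y) - H(Y)

First, compute H(X,Y) = 1.8464 bits

Marginal P(Y) = (3/5, 2/5)
H(Y) = 0.9710 bits

H(X|Y) = H(X,Y) - H(Y) = 1.8464 - 0.9710 = 0.8755 bits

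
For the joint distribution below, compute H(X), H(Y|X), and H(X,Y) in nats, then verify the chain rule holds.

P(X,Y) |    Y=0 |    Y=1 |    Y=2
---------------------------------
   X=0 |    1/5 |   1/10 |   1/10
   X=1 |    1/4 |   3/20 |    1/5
H(X,Y) = 1.7354, H(X) = 0.6730, H(Y|X) = 1.0624 (all in nats)

Chain rule: H(X,Y) = H(X) + H(Y|X)

Left side — joint entropy directly:
H(X,Y) = -Σ p(x,y) log p(x,y) = 1.7354 nats

Right side — compute H(Y|X) from the conditional distributions:
P(X) = (2/5, 3/5), so H(X) = 0.6730 nats
H(Y|X) = Σ_x P(X=x) · H(Y|X=x):
  P(Y|X=0) = (1/2, 1/4, 1/4), H(Y|X=0) = 1.0397, weight P(X=0) = 2/5
  P(Y|X=1) = (5/12, 1/4, 1/3), H(Y|X=1) = 1.0776, weight P(X=1) = 3/5
H(Y|X) = 1.0624 nats

H(X) + H(Y|X) = 0.6730 + 1.0624 = 1.7354 nats

Both sides equal 1.7354 nats. ✓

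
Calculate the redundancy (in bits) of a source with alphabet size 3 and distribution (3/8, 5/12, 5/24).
0.0566 bits

Redundancy measures how far a source is from maximum entropy:
R = H_max - H(X)

Maximum entropy for 3 symbols: H_max = log_2(3) = 1.5850 bits
Actual entropy: H(X) = 1.5284 bits
Redundancy: R = 1.5850 - 1.5284 = 0.0566 bits

This redundancy represents potential for compression: the source could be compressed by 0.0566 bits per symbol.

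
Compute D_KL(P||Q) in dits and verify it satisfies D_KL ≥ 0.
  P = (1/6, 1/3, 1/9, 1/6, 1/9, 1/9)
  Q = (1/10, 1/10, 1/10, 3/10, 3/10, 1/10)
0.1310 dits

KL divergence satisfies the Gibbs inequality: D_KL(P||Q) ≥ 0 for all distributions P, Q.

D_KL(P||Q) = Σ p(x) log(p(x)/q(x))
Term by term:
  x=0: 1/6 × log_10[(1/6)/(1/10)] = 0.0370
  x=1: 1/3 × log_10[(1/3)/(1/10)] = 0.1743
  x=2: 1/9 × log_10[(1/9)/(1/10)] = 0.0051
  x=3: 1/6 × log_10[(1/6)/(3/10)] = -0.0425
  x=4: 1/9 × log_10[(1/9)/(3/10)] = -0.0479
  x=5: 1/9 × log_10[(1/9)/(1/10)] = 0.0051
D_KL(P||Q) = 0.1310 dits

D_KL(P||Q) = 0.1310 ≥ 0 ✓

This non-negativity is a fundamental property: relative entropy cannot be negative because it measures how different Q is from P.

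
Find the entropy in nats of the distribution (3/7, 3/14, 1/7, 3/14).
1.3013 nats

Shannon entropy is H(X) = -Σ p(x) log p(x).

For P = (3/7, 3/14, 1/7, 3/14):
H = -3/7 × log_e(3/7) -3/14 × log_e(3/14) -1/7 × log_e(1/7) -3/14 × log_e(3/14)
H = 1.3013 nats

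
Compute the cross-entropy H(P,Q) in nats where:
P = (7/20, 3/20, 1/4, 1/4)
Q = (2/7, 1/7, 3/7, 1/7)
1.4287 nats

Cross-entropy: H(P,Q) = -Σ p(x) log q(x)

Alternatively: H(P,Q) = H(P) + D_KL(P||Q)
H(P) = 1.3452 nats
D_KL(P||Q) = 0.0835 nats

H(P,Q) = 1.3452 + 0.0835 = 1.4287 nats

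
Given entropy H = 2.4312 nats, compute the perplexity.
11.3725

Perplexity is e^H (or exp(H) for natural log).

H = 2.4312 nats
Perplexity = e^2.4312 = 11.3725

Interpretation: The model's uncertainty is equivalent to choosing uniformly among 11.4 options.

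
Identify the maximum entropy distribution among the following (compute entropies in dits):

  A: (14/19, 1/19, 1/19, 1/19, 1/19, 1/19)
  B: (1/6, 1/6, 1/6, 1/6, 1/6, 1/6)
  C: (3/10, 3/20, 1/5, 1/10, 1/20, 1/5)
B

For a discrete distribution over n outcomes, entropy is maximized by the uniform distribution.

Computing entropies:
H(A) = 0.4342 dits
H(B) = 0.7782 dits
H(C) = 0.7251 dits

The uniform distribution (where all probabilities equal 1/6) achieves the maximum entropy of log_10(6) = 0.7782 dits.

Distribution B has the highest entropy.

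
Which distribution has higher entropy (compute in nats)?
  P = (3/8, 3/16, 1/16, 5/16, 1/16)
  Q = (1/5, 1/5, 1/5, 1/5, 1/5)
Q

Computing entropies in nats:
H(P) = 1.3917
H(Q) = 1.6094

Distribution Q has higher entropy.

Intuition: The distribution closer to uniform (more spread out) has higher entropy.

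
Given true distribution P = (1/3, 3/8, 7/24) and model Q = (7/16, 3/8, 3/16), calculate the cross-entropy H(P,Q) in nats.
1.1316 nats

Cross-entropy: H(P,Q) = -Σ p(x) log q(x)

Alternatively: H(P,Q) = H(P) + D_KL(P||Q)
H(P) = 1.0934 nats
D_KL(P||Q) = 0.0382 nats

H(P,Q) = 1.0934 + 0.0382 = 1.1316 nats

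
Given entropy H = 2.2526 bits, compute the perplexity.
4.7654

Perplexity is 2^H (or exp(H) for natural log).

H = 2.2526 bits
Perplexity = 2^2.2526 = 4.7654

Interpretation: The model's uncertainty is equivalent to choosing uniformly among 4.8 options.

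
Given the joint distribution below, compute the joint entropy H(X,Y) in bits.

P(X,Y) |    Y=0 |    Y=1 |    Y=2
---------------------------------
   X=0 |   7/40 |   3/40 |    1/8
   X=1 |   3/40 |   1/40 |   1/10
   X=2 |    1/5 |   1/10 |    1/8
3.0124 bits

Joint entropy is H(X,Y) = -Σ_{x,y} p(x,y) log p(x,y).

Summing over all non-zero entries:
H(X,Y) = -[7/40·log_2(7/40) + 3/40·log_2(3/40) + 1/8·log_2(1/8) + 3/40·log_2(3/40) + 1/40·log_2(1/40) + 1/10·log_2(1/10) + 1/5·log_2(1/5) + 1/10·log_2(1/10) + 1/8·log_2(1/8)]
H(X,Y) = 3.0124 bits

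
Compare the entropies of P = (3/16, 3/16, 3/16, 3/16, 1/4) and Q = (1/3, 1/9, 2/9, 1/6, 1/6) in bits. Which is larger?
P

Computing entropies in bits:
H(P) = 2.3113
H(Q) = 2.2244

Distribution P has higher entropy.

Intuition: The distribution closer to uniform (more spread out) has higher entropy.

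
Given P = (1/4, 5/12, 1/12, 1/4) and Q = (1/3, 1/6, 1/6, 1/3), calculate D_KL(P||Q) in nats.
0.1802 nats

KL divergence: D_KL(P||Q) = Σ p(x) log(p(x)/q(x))

Computing term by term:
  x=0: 1/4 × log_e[(1/4)/(1/3)] = 1/4 × -0.2877 = -0.0719
  x=1: 5/12 × log_e[(5/12)/(1/6)] = 5/12 × 0.9163 = 0.3818
  x=2: 1/12 × log_e[(1/12)/(1/6)] = 1/12 × -0.6931 = -0.0578
  x=3: 1/4 × log_e[(1/4)/(1/3)] = 1/4 × -0.2877 = -0.0719

D_KL(P||Q) = 0.1802 nats

Note: KL divergence is always non-negative and equals 0 iff P = Q.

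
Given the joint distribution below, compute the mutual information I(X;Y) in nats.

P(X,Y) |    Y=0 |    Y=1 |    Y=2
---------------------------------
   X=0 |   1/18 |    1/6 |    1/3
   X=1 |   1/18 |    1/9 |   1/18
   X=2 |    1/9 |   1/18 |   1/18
0.0999 nats

Mutual information: I(X;Y) = H(X) + H(Y) - H(X,Y)

Marginals:
P(X) = (5/9, 2/9, 2/9), H(X) = 0.9950 nats
P(Y) = (2/9, 1/3, 4/9), H(Y) = 1.0609 nats

Joint entropy: H(X,Y) = 1.9560 nats

I(X;Y) = 0.9950 + 1.0609 - 1.9560 = 0.0999 nats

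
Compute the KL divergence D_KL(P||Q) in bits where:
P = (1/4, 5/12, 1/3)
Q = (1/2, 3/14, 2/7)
0.2239 bits

KL divergence: D_KL(P||Q) = Σ p(x) log(p(x)/q(x))

Computing term by term:
  x=0: 1/4 × log_2[(1/4)/(1/2)] = 1/4 × -1.0000 = -0.2500
  x=1: 5/12 × log_2[(5/12)/(3/14)] = 5/12 × 0.9594 = 0.3997
  x=2: 1/3 × log_2[(1/3)/(2/7)] = 1/3 × 0.2224 = 0.0741

D_KL(P||Q) = 0.2239 bits

Note: KL divergence is always non-negative and equals 0 iff P = Q.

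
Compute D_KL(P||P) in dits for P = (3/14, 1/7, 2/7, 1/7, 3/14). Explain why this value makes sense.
0.0000 dits

KL divergence satisfies the Gibbs inequality: D_KL(P||Q) ≥ 0 for all distributions P, Q.

D_KL(P||Q) = Σ p(x) log(p(x)/q(x))
Each term is p(x) × log_10(p(x)/p(x)) = p(x) × log_10(1) = 0, so the sum is 0.
D_KL(P||Q) = 0.0000 dits

When P = Q, the KL divergence is exactly 0, as there is no 'divergence' between identical distributions.

This non-negativity is a fundamental property: relative entropy cannot be negative because it measures how different Q is from P.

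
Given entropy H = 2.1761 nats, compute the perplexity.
8.8119

Perplexity is e^H (or exp(H) for natural log).

H = 2.1761 nats
Perplexity = e^2.1761 = 8.8119

Interpretation: The model's uncertainty is equivalent to choosing uniformly among 8.8 options.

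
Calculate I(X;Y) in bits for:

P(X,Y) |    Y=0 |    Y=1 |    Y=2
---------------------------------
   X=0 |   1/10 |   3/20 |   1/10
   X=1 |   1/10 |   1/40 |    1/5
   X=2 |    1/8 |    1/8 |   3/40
0.1280 bits

Mutual information: I(X;Y) = H(X) + H(Y) - H(X,Y)

Marginals:
P(X) = (7/20, 13/40, 13/40), H(X) = 1.5841 bits
P(Y) = (13/40, 3/10, 3/8), H(Y) = 1.5787 bits

Joint entropy: H(X,Y) = 3.0348 bits

I(X;Y) = 1.5841 + 1.5787 - 3.0348 = 0.1280 bits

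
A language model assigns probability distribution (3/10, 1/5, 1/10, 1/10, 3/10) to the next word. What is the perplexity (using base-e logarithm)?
4.5032

Perplexity is e^H (or exp(H) for natural log).

First, H = -Σ p log p = 1.5048 nats
Perplexity = e^1.5048 = 4.5032

Interpretation: The model's uncertainty is equivalent to choosing uniformly among 4.5 options.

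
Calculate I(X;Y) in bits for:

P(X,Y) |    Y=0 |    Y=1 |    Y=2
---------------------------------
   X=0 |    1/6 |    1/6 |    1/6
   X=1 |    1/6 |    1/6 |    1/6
0.0000 bits

Mutual information: I(X;Y) = H(X) + H(Y) - H(X,Y)

Marginals:
P(X) = (1/2, 1/2), H(X) = 1.0000 bits
P(Y) = (1/3, 1/3, 1/3), H(Y) = 1.5850 bits

Joint entropy: H(X,Y) = 2.5850 bits

I(X;Y) = 1.0000 + 1.5850 - 2.5850 = 0.0000 bits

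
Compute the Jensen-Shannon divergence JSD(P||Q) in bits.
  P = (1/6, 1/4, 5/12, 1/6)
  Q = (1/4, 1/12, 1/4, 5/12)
0.0926 bits

Jensen-Shannon divergence is:
JSD(P||Q) = 0.5 × D_KL(P||M) + 0.5 × D_KL(Q||M)
where M = 0.5 × (P + Q) is the mixture distribution.

M = 0.5 × (1/6, 1/4, 5/12, 1/6) + 0.5 × (1/4, 1/12, 1/4, 5/12) = (5/24, 1/6, 1/3, 7/24)

D_KL(P||M) = 0.0922 bits
D_KL(Q||M) = 0.0931 bits

JSD(P||Q) = 0.5 × 0.0922 + 0.5 × 0.0931 = 0.0926 bits

Unlike KL divergence, JSD is symmetric and bounded: 0 ≤ JSD ≤ log(2).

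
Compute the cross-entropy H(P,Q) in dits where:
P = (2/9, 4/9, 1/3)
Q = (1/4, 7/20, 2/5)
0.4691 dits

Cross-entropy: H(P,Q) = -Σ p(x) log q(x)

Alternatively: H(P,Q) = H(P) + D_KL(P||Q)
H(P) = 0.4607 dits
D_KL(P||Q) = 0.0083 dits

H(P,Q) = 0.4607 + 0.0083 = 0.4691 dits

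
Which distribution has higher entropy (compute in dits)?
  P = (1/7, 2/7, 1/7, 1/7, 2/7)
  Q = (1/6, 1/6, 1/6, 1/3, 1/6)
Q

Computing entropies in dits:
H(P) = 0.6731
H(Q) = 0.6778

Distribution Q has higher entropy.

Intuition: The distribution closer to uniform (more spread out) has higher entropy.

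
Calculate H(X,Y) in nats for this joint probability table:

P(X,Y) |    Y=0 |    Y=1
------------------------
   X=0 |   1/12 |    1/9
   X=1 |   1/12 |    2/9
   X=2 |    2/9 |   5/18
1.6826 nats

Joint entropy is H(X,Y) = -Σ_{x,y} p(x,y) log p(x,y).

Summing over all non-zero entries:
H(X,Y) = -[1/12·log_e(1/12) + 1/9·log_e(1/9) + 1/12·log_e(1/12) + 2/9·log_e(2/9) + 2/9·log_e(2/9) + 5/18·log_e(5/18)]
H(X,Y) = 1.6826 nats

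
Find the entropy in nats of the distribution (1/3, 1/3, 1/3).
1.0986 nats

Shannon entropy is H(X) = -Σ p(x) log p(x).

For P = (1/3, 1/3, 1/3):
H = -1/3 × log_e(1/3) -1/3 × log_e(1/3) -1/3 × log_e(1/3)
H = 1.0986 nats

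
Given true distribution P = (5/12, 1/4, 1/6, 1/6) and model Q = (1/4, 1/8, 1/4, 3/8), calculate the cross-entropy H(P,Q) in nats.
1.4920 nats

Cross-entropy: H(P,Q) = -Σ p(x) log q(x)

Alternatively: H(P,Q) = H(P) + D_KL(P||Q)
H(P) = 1.3086 nats
D_KL(P||Q) = 0.1834 nats

H(P,Q) = 1.3086 + 0.1834 = 1.4920 nats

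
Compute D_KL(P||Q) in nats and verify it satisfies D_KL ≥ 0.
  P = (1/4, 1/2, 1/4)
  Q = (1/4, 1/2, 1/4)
0.0000 nats

KL divergence satisfies the Gibbs inequality: D_KL(P||Q) ≥ 0 for all distributions P, Q.

D_KL(P||Q) = Σ p(x) log(p(x)/q(x))
Term by term:
  x=0: 1/4 × log_e[(1/4)/(1/4)] = 0.0000
  x=1: 1/2 × log_e[(1/2)/(1/2)] = 0.0000
  x=2: 1/4 × log_e[(1/4)/(1/4)] = 0.0000
D_KL(P||Q) = 0.0000 nats

D_KL(P||Q) = 0.0000 ≥ 0 ✓

This non-negativity is a fundamental property: relative entropy cannot be negative because it measures how different Q is from P.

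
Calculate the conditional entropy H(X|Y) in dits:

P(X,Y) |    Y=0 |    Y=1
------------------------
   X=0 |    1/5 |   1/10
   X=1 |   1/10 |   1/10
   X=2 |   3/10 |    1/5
0.4442 dits

Using the chain rule: H(X|Y) = H(X,Y) - H(Y)

First, compute H(X,Y) = 0.7365 dits

Marginal P(Y) = (3/5, 2/5)
H(Y) = 0.2923 dits

H(X|Y) = H(X,Y) - H(Y) = 0.7365 - 0.2923 = 0.4442 dits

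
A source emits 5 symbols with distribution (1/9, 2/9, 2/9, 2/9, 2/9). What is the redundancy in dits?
0.0123 dits

Redundancy measures how far a source is from maximum entropy:
R = H_max - H(X)

Maximum entropy for 5 symbols: H_max = log_10(5) = 0.6990 dits
Actual entropy: H(X) = 0.6867 dits
Redundancy: R = 0.6990 - 0.6867 = 0.0123 dits

This redundancy represents potential for compression: the source could be compressed by 0.0123 dits per symbol.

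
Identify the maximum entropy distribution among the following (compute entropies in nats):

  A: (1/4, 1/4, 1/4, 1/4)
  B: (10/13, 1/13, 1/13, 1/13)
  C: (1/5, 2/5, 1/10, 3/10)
A

For a discrete distribution over n outcomes, entropy is maximized by the uniform distribution.

Computing entropies:
H(A) = 1.3863 nats
H(B) = 0.7937 nats
H(C) = 1.2799 nats

The uniform distribution (where all probabilities equal 1/4) achieves the maximum entropy of log_e(4) = 1.3863 nats.

Distribution A has the highest entropy.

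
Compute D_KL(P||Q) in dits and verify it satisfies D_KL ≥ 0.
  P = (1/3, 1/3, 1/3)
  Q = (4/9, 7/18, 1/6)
0.0364 dits

KL divergence satisfies the Gibbs inequality: D_KL(P||Q) ≥ 0 for all distributions P, Q.

D_KL(P||Q) = Σ p(x) log(p(x)/q(x))
Term by term:
  x=0: 1/3 × log_10[(1/3)/(4/9)] = -0.0416
  x=1: 1/3 × log_10[(1/3)/(7/18)] = -0.0223
  x=2: 1/3 × log_10[(1/3)/(1/6)] = 0.1003
D_KL(P||Q) = 0.0364 dits

D_KL(P||Q) = 0.0364 ≥ 0 ✓

This non-negativity is a fundamental property: relative entropy cannot be negative because it measures how different Q is from P.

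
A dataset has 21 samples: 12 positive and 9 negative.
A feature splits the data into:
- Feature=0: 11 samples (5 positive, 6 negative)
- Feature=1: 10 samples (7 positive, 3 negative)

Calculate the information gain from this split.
0.0449 bits

Information Gain = H(Y) - H(Y|Feature)

Before split:
P(positive) = 12/21 = 0.5714
H(Y) = 0.9852 bits

After split:
Feature=0: H = 0.9940 bits (weight = 11/21)
Feature=1: H = 0.8813 bits (weight = 10/21)
H(Y|Feature) = (11/21)×0.9940 + (10/21)×0.8813 = 0.9403 bits

Information Gain = 0.9852 - 0.9403 = 0.0449 bits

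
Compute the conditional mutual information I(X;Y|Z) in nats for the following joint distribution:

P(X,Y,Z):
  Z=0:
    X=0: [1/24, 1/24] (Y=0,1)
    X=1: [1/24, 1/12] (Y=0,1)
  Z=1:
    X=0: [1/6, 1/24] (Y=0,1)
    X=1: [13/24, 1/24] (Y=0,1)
0.0149 nats

Conditional mutual information: I(X;Y|Z) = H(X|Z) + H(Y|Z) - H(X,Y|Z)

H(Z) = 0.5117
H(X,Z) = 1.1082 → H(X|Z) = 0.5965
H(Y,Z) = 0.9183 → H(Y|Z) = 0.4066
H(X,Y,Z) = 1.4999 → H(X,Y|Z) = 0.9882

I(X;Y|Z) = 0.5965 + 0.4066 - 0.9882 = 0.0149 nats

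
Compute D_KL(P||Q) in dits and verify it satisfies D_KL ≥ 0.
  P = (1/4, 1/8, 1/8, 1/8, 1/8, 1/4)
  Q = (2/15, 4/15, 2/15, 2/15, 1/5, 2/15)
0.0628 dits

KL divergence satisfies the Gibbs inequality: D_KL(P||Q) ≥ 0 for all distributions P, Q.

D_KL(P||Q) = Σ p(x) log(p(x)/q(x))
Term by term:
  x=0: 1/4 × log_10[(1/4)/(2/15)] = 0.0683
  x=1: 1/8 × log_10[(1/8)/(4/15)] = -0.0411
  x=2: 1/8 × log_10[(1/8)/(2/15)] = -0.0035
  x=3: 1/8 × log_10[(1/8)/(2/15)] = -0.0035
  x=4: 1/8 × log_10[(1/8)/(1/5)] = -0.0255
  x=5: 1/4 × log_10[(1/4)/(2/15)] = 0.0683
D_KL(P||Q) = 0.0628 dits

D_KL(P||Q) = 0.0628 ≥ 0 ✓

This non-negativity is a fundamental property: relative entropy cannot be negative because it measures how different Q is from P.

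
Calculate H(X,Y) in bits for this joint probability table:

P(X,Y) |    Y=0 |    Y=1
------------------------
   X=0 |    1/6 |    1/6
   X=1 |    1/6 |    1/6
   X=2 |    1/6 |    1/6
2.5850 bits

Joint entropy is H(X,Y) = -Σ_{x,y} p(x,y) log p(x,y).

Summing over all non-zero entries:
H(X,Y) = -[1/6·log_2(1/6) + 1/6·log_2(1/6) + 1/6·log_2(1/6) + 1/6·log_2(1/6) + 1/6·log_2(1/6) + 1/6·log_2(1/6)]
H(X,Y) = 2.5850 bits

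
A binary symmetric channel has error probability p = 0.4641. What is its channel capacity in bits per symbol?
0.0037 bits

For a binary symmetric channel (BSC) with error probability p:
Capacity C = 1 - H(p) bits per symbol

where H(p) = -p log₂(p) - (1-p) log₂(1-p) is the binary entropy function.

H(0.4641) = 0.9963 bits
C = 1 - 0.9963 = 0.0037 bits per symbol

This means we can reliably transmit up to 0.0037 bits of information per channel use.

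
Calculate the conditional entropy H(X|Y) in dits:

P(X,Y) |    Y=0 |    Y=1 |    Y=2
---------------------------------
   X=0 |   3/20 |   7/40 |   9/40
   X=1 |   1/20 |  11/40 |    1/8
0.2785 dits

Using the chain rule: H(X|Y) = H(X,Y) - H(Y)

First, compute H(X,Y) = 0.7339 dits

Marginal P(Y) = (1/5, 9/20, 7/20)
H(Y) = 0.4554 dits

H(X|Y) = H(X,Y) - H(Y) = 0.7339 - 0.4554 = 0.2785 dits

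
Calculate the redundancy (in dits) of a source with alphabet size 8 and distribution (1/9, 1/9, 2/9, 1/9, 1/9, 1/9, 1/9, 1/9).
0.0157 dits

Redundancy measures how far a source is from maximum entropy:
R = H_max - H(X)

Maximum entropy for 8 symbols: H_max = log_10(8) = 0.9031 dits
Actual entropy: H(X) = 0.8873 dits
Redundancy: R = 0.9031 - 0.8873 = 0.0157 dits

This redundancy represents potential for compression: the source could be compressed by 0.0157 dits per symbol.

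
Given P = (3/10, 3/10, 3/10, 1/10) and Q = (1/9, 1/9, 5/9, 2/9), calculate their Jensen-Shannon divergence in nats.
0.0763 nats

Jensen-Shannon divergence is:
JSD(P||Q) = 0.5 × D_KL(P||M) + 0.5 × D_KL(Q||M)
where M = 0.5 × (P + Q) is the mixture distribution.

M = 0.5 × (3/10, 3/10, 3/10, 1/10) + 0.5 × (1/9, 1/9, 5/9, 2/9) = (0.205556, 0.205556, 0.427778, 0.161111)

D_KL(P||M) = 0.0727 nats
D_KL(Q||M) = 0.0800 nats

JSD(P||Q) = 0.5 × 0.0727 + 0.5 × 0.0800 = 0.0763 nats

Unlike KL divergence, JSD is symmetric and bounded: 0 ≤ JSD ≤ log(2).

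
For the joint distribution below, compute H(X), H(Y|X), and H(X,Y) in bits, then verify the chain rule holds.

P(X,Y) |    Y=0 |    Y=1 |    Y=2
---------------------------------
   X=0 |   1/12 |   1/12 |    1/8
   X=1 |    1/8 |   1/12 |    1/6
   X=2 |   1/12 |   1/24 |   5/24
H(X,Y) = 3.0383, H(X) = 1.5774, H(Y|X) = 1.4609 (all in bits)

Chain rule: H(X,Y) = H(X) + H(Y|X)

Left side — joint entropy directly:
H(X,Y) = -Σ p(x,y) log p(x,y) = 3.0383 bits

Right side — compute H(Y|X) from the conditional distributions:
P(X) = (7/24, 3/8, 1/3), so H(X) = 1.5774 bits
H(Y|X) = Σ_x P(X=x) · H(Y|X=x):
  P(Y|X=0) = (2/7, 2/7, 3/7), H(Y|X=0) = 1.5567, weight P(X=0) = 7/24
  P(Y|X=1) = (1/3, 2/9, 4/9), H(Y|X=1) = 1.5305, weight P(X=1) = 3/8
  P(Y|X=2) = (1/4, 1/8, 5/8), H(Y|X=2) = 1.2988, weight P(X=2) = 1/3
H(Y|X) = 1.4609 bits

H(X) + H(Y|X) = 1.5774 + 1.4609 = 3.0383 bits

Both sides equal 3.0383 bits. ✓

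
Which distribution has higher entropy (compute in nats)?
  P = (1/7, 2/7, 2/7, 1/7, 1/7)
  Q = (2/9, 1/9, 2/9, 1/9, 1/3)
P

Computing entropies in nats:
H(P) = 1.5498
H(Q) = 1.5230

Distribution P has higher entropy.

Intuition: The distribution closer to uniform (more spread out) has higher entropy.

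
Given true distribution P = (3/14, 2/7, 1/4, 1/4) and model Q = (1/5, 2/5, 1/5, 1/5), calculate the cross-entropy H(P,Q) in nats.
1.4114 nats

Cross-entropy: H(P,Q) = -Σ p(x) log q(x)

Alternatively: H(P,Q) = H(P) + D_KL(P||Q)
H(P) = 1.3812 nats
D_KL(P||Q) = 0.0302 nats

H(P,Q) = 1.3812 + 0.0302 = 1.4114 nats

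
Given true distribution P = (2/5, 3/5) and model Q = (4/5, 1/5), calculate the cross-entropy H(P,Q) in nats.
1.0549 nats

Cross-entropy: H(P,Q) = -Σ p(x) log q(x)

Alternatively: H(P,Q) = H(P) + D_KL(P||Q)
H(P) = 0.6730 nats
D_KL(P||Q) = 0.3819 nats

H(P,Q) = 0.6730 + 0.3819 = 1.0549 nats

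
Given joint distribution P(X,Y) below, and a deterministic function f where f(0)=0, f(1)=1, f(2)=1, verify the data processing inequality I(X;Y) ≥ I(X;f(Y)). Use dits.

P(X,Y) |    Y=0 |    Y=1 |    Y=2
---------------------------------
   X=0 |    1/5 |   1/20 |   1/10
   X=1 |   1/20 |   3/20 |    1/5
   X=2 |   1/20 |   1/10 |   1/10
I(X;Y) = 0.0438, I(X;f(Y)) = 0.0417, inequality holds: 0.0438 ≥ 0.0417

Data Processing Inequality: For any Markov chain X → Y → Z, we have I(X;Y) ≥ I(X;Z).

Here Z = f(Y) is a deterministic function of Y, forming X → Y → Z.

Original I(X;Y) = 0.0438 dits

After applying f:
P(X,Z) where Z=f(Y):
- P(X,Z=0) = P(X,Y=0)
- P(X,Z=1) = P(X,Y=1) + P(X,Y=2)

I(X;Z) = I(X;f(Y)) = 0.0417 dits

Verification: 0.0438 ≥ 0.0417 ✓

Information cannot be created by processing; the function f can only lose information about X.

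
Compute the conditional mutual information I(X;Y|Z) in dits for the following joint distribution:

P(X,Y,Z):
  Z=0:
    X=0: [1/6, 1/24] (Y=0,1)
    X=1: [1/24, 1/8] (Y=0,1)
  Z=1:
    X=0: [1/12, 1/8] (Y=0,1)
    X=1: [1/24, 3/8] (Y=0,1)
0.0420 dits

Conditional mutual information: I(X;Y|Z) = H(X|Z) + H(Y|Z) - H(X,Y|Z)

H(Z) = 0.2873
H(X,Z) = 0.5720 → H(X|Z) = 0.2847
H(Y,Z) = 0.5350 → H(Y|Z) = 0.2477
H(X,Y,Z) = 0.7777 → H(X,Y|Z) = 0.4903

I(X;Y|Z) = 0.2847 + 0.2477 - 0.4903 = 0.0420 dits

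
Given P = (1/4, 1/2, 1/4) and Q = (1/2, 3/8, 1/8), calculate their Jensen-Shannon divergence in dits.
0.0158 dits

Jensen-Shannon divergence is:
JSD(P||Q) = 0.5 × D_KL(P||M) + 0.5 × D_KL(Q||M)
where M = 0.5 × (P + Q) is the mixture distribution.

M = 0.5 × (1/4, 1/2, 1/4) + 0.5 × (1/2, 3/8, 1/8) = (3/8, 7/16, 3/16)

D_KL(P||M) = 0.0162 dits
D_KL(Q||M) = 0.0154 dits

JSD(P||Q) = 0.5 × 0.0162 + 0.5 × 0.0154 = 0.0158 dits

Unlike KL divergence, JSD is symmetric and bounded: 0 ≤ JSD ≤ log(2).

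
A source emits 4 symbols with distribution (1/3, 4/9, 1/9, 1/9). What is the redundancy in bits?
0.2473 bits

Redundancy measures how far a source is from maximum entropy:
R = H_max - H(X)

Maximum entropy for 4 symbols: H_max = log_2(4) = 2.0000 bits
Actual entropy: H(X) = 1.7527 bits
Redundancy: R = 2.0000 - 1.7527 = 0.2473 bits

This redundancy represents potential for compression: the source could be compressed by 0.2473 bits per symbol.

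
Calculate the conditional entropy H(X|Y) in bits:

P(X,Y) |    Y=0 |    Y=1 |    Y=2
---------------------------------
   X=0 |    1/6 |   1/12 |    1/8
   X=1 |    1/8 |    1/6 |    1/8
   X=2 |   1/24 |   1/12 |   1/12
1.4890 bits

Using the chain rule: H(X|Y) = H(X,Y) - H(Y)

First, compute H(X,Y) = 3.0739 bits

Marginal P(Y) = (1/3, 1/3, 1/3)
H(Y) = 1.5850 bits

H(X|Y) = H(X,Y) - H(Y) = 3.0739 - 1.5850 = 1.4890 bits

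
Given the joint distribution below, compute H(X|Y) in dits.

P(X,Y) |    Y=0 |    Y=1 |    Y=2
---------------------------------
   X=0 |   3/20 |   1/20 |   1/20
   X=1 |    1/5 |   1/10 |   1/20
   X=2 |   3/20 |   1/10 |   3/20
0.4542 dits

Using the chain rule: H(X|Y) = H(X,Y) - H(Y)

First, compute H(X,Y) = 0.9057 dits

Marginal P(Y) = (1/2, 1/4, 1/4)
H(Y) = 0.4515 dits

H(X|Y) = H(X,Y) - H(Y) = 0.9057 - 0.4515 = 0.4542 dits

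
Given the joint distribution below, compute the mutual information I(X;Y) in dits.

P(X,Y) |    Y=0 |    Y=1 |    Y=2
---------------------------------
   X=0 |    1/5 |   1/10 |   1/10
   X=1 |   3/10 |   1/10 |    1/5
0.0030 dits

Mutual information: I(X;Y) = H(X) + H(Y) - H(X,Y)

Marginals:
P(X) = (2/5, 3/5), H(X) = 0.2923 dits
P(Y) = (1/2, 1/5, 3/10), H(Y) = 0.4472 dits

Joint entropy: H(X,Y) = 0.7365 dits

I(X;Y) = 0.2923 + 0.4472 - 0.7365 = 0.0030 dits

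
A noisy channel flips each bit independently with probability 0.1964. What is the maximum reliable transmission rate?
0.2853 bits

For a binary symmetric channel (BSC) with error probability p:
Capacity C = 1 - H(p) bits per symbol

where H(p) = -p log₂(p) - (1-p) log₂(1-p) is the binary entropy function.

H(0.1964) = 0.7147 bits
C = 1 - 0.7147 = 0.2853 bits per symbol

This means we can reliably transmit up to 0.2853 bits of information per channel use.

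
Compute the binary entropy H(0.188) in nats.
0.4833 nats

The binary entropy function is:
H(p) = -p log(p) - (1-p) log(1-p)

H(0.188) = -0.188 × log_e(0.188) - 0.812 × log_e(0.812)
H(0.188) = 0.4833 nats

Note: Binary entropy is maximized at p=0.5 (H=1 bit) and minimized at p=0 or p=1 (H=0).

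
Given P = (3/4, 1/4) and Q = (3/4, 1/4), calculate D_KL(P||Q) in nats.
0.0000 nats

KL divergence: D_KL(P||Q) = Σ p(x) log(p(x)/q(x))

Computing term by term:
  x=0: 3/4 × log_e[(3/4)/(3/4)] = 3/4 × 0.0000 = 0.0000
  x=1: 1/4 × log_e[(1/4)/(1/4)] = 1/4 × 0.0000 = 0.0000

D_KL(P||Q) = 0.0000 nats

Note: KL divergence is always non-negative and equals 0 iff P = Q.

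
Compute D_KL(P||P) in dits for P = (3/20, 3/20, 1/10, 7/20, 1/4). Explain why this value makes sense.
0.0000 dits

KL divergence satisfies the Gibbs inequality: D_KL(P||Q) ≥ 0 for all distributions P, Q.

D_KL(P||Q) = Σ p(x) log(p(x)/q(x))
Each term is p(x) × log_10(p(x)/p(x)) = p(x) × log_10(1) = 0, so the sum is 0.
D_KL(P||Q) = 0.0000 dits

When P = Q, the KL divergence is exactly 0, as there is no 'divergence' between identical distributions.

This non-negativity is a fundamental property: relative entropy cannot be negative because it measures how different Q is from P.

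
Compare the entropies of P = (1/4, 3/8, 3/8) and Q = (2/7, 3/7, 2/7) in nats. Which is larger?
P

Computing entropies in nats:
H(P) = 1.0822
H(Q) = 1.0790

Distribution P has higher entropy.

Intuition: The distribution closer to uniform (more spread out) has higher entropy.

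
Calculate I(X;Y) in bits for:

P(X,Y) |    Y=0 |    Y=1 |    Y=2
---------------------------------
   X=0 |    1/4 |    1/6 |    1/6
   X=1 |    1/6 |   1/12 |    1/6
0.0124 bits

Mutual information: I(X;Y) = H(X) + H(Y) - H(X,Y)

Marginals:
P(X) = (7/12, 5/12), H(X) = 0.9799 bits
P(Y) = (5/12, 1/4, 1/3), H(Y) = 1.5546 bits

Joint entropy: H(X,Y) = 2.5221 bits

I(X;Y) = 0.9799 + 1.5546 - 2.5221 = 0.0124 bits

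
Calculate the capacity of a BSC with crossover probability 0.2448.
0.1971 bits

For a binary symmetric channel (BSC) with error probability p:
Capacity C = 1 - H(p) bits per symbol

where H(p) = -p log₂(p) - (1-p) log₂(1-p) is the binary entropy function.

H(0.2448) = 0.8029 bits
C = 1 - 0.8029 = 0.1971 bits per symbol

This means we can reliably transmit up to 0.1971 bits of information per channel use.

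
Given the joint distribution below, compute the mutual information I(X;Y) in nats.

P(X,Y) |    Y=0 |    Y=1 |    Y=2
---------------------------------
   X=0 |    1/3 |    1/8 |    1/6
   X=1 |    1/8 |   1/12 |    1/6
0.0217 nats

Mutual information: I(X;Y) = H(X) + H(Y) - H(X,Y)

Marginals:
P(X) = (5/8, 3/8), H(X) = 0.6616 nats
P(Y) = (11/24, 5/24, 1/3), H(Y) = 1.0506 nats

Joint entropy: H(X,Y) = 1.6904 nats

I(X;Y) = 0.6616 + 1.0506 - 1.6904 = 0.0217 nats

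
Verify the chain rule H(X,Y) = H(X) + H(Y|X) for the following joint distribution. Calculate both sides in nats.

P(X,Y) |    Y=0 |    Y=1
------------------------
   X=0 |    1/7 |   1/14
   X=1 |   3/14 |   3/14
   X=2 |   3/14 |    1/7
H(X,Y) = 1.7348, H(X) = 1.0609, H(Y|X) = 0.6738 (all in nats)

Chain rule: H(X,Y) = H(X) + H(Y|X)

Left side — joint entropy directly:
H(X,Y) = -Σ p(x,y) log p(x,y) = 1.7348 nats

Right side — compute H(Y|X) from the conditional distributions:
P(X) = (3/14, 3/7, 5/14), so H(X) = 1.0609 nats
H(Y|X) = Σ_x P(X=x) · H(Y|X=x):
  P(Y|X=0) = (2/3, 1/3), H(Y|X=0) = 0.6365, weight P(X=0) = 3/14
  P(Y|X=1) = (1/2, 1/2), H(Y|X=1) = 0.6931, weight P(X=1) = 3/7
  P(Y|X=2) = (3/5, 2/5), H(Y|X=2) = 0.6730, weight P(X=2) = 5/14
H(Y|X) = 0.6738 nats

H(X) + H(Y|X) = 1.0609 + 0.6738 = 1.7348 nats

Both sides equal 1.7348 nats. ✓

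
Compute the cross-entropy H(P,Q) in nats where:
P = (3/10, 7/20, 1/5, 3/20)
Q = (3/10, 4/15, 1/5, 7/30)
1.3640 nats

Cross-entropy: H(P,Q) = -Σ p(x) log q(x)

Alternatively: H(P,Q) = H(P) + D_KL(P||Q)
H(P) = 1.3351 nats
D_KL(P||Q) = 0.0289 nats

H(P,Q) = 1.3351 + 0.0289 = 1.3640 nats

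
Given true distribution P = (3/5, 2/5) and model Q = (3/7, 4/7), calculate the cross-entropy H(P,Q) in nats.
0.7322 nats

Cross-entropy: H(P,Q) = -Σ p(x) log q(x)

Alternatively: H(P,Q) = H(P) + D_KL(P||Q)
H(P) = 0.6730 nats
D_KL(P||Q) = 0.0592 nats

H(P,Q) = 0.6730 + 0.0592 = 0.7322 nats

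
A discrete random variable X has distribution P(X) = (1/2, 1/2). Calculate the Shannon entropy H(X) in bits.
1.0000 bits

Shannon entropy is H(X) = -Σ p(x) log p(x).

For P = (1/2, 1/2):
H = -1/2 × log_2(1/2) -1/2 × log_2(1/2)
H = 1.0000 bits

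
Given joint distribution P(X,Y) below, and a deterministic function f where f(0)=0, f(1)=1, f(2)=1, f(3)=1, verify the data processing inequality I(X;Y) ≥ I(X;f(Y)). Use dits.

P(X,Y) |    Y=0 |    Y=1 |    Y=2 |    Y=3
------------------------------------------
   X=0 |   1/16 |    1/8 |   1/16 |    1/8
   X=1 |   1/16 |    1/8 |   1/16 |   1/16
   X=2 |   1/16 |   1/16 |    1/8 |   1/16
I(X;Y) = 0.0171, I(X;f(Y)) = 0.0004, inequality holds: 0.0171 ≥ 0.0004

Data Processing Inequality: For any Markov chain X → Y → Z, we have I(X;Y) ≥ I(X;Z).

Here Z = f(Y) is a deterministic function of Y, forming X → Y → Z.

Original I(X;Y) = 0.0171 dits

After applying f:
P(X,Z) where Z=f(Y):
- P(X,Z=0) = P(X,Y=0)
- P(X,Z=1) = P(X,Y=1) + P(X,Y=2) + P(X,Y=3)

I(X;Z) = I(X;f(Y)) = 0.0004 dits

Verification: 0.0171 ≥ 0.0004 ✓

Information cannot be created by processing; the function f can only lose information about X.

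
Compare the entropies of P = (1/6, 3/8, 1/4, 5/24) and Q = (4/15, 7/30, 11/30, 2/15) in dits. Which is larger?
P

Computing entropies in dits:
H(P) = 0.5819
H(Q) = 0.5770

Distribution P has higher entropy.

Intuition: The distribution closer to uniform (more spread out) has higher entropy.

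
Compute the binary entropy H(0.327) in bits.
0.9118 bits

The binary entropy function is:
H(p) = -p log(p) - (1-p) log(1-p)

H(0.327) = -0.327 × log_2(0.327) - 0.673 × log_2(0.673)
H(0.327) = 0.9118 bits

Note: Binary entropy is maximized at p=0.5 (H=1 bit) and minimized at p=0 or p=1 (H=0).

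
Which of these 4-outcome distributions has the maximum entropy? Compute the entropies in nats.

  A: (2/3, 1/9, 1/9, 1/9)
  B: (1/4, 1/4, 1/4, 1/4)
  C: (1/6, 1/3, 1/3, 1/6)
B

For a discrete distribution over n outcomes, entropy is maximized by the uniform distribution.

Computing entropies:
H(A) = 1.0027 nats
H(B) = 1.3863 nats
H(C) = 1.3297 nats

The uniform distribution (where all probabilities equal 1/4) achieves the maximum entropy of log_e(4) = 1.3863 nats.

Distribution B has the highest entropy.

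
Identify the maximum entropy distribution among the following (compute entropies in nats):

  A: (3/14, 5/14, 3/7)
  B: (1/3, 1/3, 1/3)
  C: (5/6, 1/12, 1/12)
B

For a discrete distribution over n outcomes, entropy is maximized by the uniform distribution.

Computing entropies:
H(A) = 1.0609 nats
H(B) = 1.0986 nats
H(C) = 0.5661 nats

The uniform distribution (where all probabilities equal 1/3) achieves the maximum entropy of log_e(3) = 1.0986 nats.

Distribution B has the highest entropy.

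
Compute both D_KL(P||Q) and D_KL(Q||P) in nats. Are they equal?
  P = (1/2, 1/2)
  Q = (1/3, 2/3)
D_KL(P||Q) = 0.0589, D_KL(Q||P) = 0.0566

KL divergence is not symmetric: D_KL(P||Q) ≠ D_KL(Q||P) in general.

D_KL(P||Q) = 0.0589 nats
D_KL(Q||P) = 0.0566 nats

No, they are not equal!

This asymmetry is why KL divergence is not a true distance metric.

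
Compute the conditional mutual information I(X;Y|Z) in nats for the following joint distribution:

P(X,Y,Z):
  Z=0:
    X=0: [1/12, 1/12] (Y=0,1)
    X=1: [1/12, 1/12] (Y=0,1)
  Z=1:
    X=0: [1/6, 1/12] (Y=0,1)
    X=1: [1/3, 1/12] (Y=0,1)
0.0073 nats

Conditional mutual information: I(X;Y|Z) = H(X|Z) + H(Y|Z) - H(X,Y|Z)

H(Z) = 0.6365
H(X,Z) = 1.3086 → H(X|Z) = 0.6721
H(Y,Z) = 1.2425 → H(Y|Z) = 0.6059
H(X,Y,Z) = 1.9073 → H(X,Y|Z) = 1.2708

I(X;Y|Z) = 0.6721 + 0.6059 - 1.2708 = 0.0073 nats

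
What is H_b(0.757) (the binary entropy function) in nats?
0.5545 nats

The binary entropy function is:
H(p) = -p log(p) - (1-p) log(1-p)

H(0.757) = -0.757 × log_e(0.757) - 0.243 × log_e(0.243)
H(0.757) = 0.5545 nats

Note: Binary entropy is maximized at p=0.5 (H=1 bit) and minimized at p=0 or p=1 (H=0).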